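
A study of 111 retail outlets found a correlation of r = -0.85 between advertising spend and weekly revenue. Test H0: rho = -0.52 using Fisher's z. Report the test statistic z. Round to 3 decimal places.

-7.065

Fisher z: atanh(-0.85) = -1.256153, atanh(-0.52) = -0.576340
z = (z_r − z_0)·√(n−3) = (-1.256153 − (-0.576340))·√108 = -0.679813 · 10.392305 = -7.065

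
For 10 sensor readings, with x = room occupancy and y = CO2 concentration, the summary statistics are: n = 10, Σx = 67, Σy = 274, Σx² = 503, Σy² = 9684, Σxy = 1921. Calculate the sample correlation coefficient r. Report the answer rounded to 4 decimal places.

S_xy = nΣxy − ΣxΣy = 10·1921 − 67·274 = 19210 − 18358 = 852
S_xx = nΣx² − (Σx)² = 10·503 − 67² = 5030 − 4489 = 541
S_yy = nΣy² − (Σy)² = 10·9684 − 274² = 96840 − 75076 = 21764
r = S_xy / √(S_xx·S_yy) = 852 / √(541·21764) = 852 / √11774324 = 852 / 3431.3735 = 0.2483

0.2483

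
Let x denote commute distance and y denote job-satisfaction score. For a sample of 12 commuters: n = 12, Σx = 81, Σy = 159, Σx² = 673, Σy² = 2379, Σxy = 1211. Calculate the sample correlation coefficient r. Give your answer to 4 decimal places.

0.7430

Numerator: nΣxy − (Σx)(Σy) = 12·1211 − (81)(159) = 1653
Denominator: √[(nΣx²−(Σx)²)(nΣy²−(Σy)²)]
  nΣx²−(Σx)² = 12·673 − 6561 = 1515;  nΣy²−(Σy)² = 12·2379 − 25281 = 3267
  √(1515·3267) = √4949505 = 2224.7483
r = 1653 / 2224.7483 = 0.7430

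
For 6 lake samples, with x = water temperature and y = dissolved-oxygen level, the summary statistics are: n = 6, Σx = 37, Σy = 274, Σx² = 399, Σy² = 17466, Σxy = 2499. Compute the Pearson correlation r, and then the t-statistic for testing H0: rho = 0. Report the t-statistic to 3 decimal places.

Numerator: nΣxy − (Σx)(Σy) = 6·2499 − (37)(274) = 4856
Denominator: √[(nΣx²−(Σx)²)(nΣy²−(Σy)²)]
  nΣx²−(Σx)² = 6·399 − 1369 = 1025;  nΣy²−(Σy)² = 6·17466 − 75076 = 29720
  √(1025·29720) = √30463000 = 5519.3297
r = 4856 / 5519.3297 = 0.8798
t = r·√(n−2)/√(1−r²) = 0.8798·√4 / √(1−0.774048) = 1.759600 / 0.475344 = 3.702

3.702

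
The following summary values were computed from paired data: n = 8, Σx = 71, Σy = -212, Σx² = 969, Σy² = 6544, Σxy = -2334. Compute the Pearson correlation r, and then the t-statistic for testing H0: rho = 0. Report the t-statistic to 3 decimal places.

S_xy = nΣxy − ΣxΣy = 8·(-2334) − 71·(-212) = -18672 − (-15052) = -3620
S_xx = nΣx² − (Σx)² = 8·969 − 71² = 7752 − 5041 = 2711
S_yy = nΣy² − (Σy)² = 8·6544 − (-212)² = 52352 − 44944 = 7408
r = S_xy / √(S_xx·S_yy) = -3620 / √(2711·7408) = -3620 / √20083088 = -3620 / 4481.4158 = -0.8078
t = r·√(n−2)/√(1−r²) = -0.8078·√6 / √(1−0.652541) = -1.978698 / 0.589457 = -3.357

-3.357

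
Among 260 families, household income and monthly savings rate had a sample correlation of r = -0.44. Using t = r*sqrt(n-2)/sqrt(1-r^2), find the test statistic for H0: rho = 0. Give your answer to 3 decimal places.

-7.870

1 − r² = 1 − 0.1936 = 0.8064;  √(1−r²) = 0.897998
√(n−2) = √258 = 16.062378
t = r·√(n−2)/√(1−r²) = -0.44 · 16.062378 / 0.897998 = -7.870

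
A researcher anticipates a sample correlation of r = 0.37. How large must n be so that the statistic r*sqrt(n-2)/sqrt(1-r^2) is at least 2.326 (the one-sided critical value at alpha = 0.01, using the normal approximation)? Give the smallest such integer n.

r√(n−2)/√(1−r²) ≥ 2.326  ⇔  n−2 ≥ (2.326)²·(1−r²)/r²
(1−r²)/r² = (1−0.1369)/0.1369 = 6.3046
n ≥ 2 + 5.410276·6.3046 = 2 + 34.1096 = 36.1096
⌈36.1096⌉ = 37

37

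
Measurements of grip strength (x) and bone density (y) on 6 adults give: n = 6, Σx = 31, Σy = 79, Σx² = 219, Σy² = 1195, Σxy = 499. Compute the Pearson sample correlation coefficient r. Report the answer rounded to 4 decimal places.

0.9517

S_xy = nΣxy − ΣxΣy = 6·499 − 31·79 = 2994 − 2449 = 545
S_xx = nΣx² − (Σx)² = 6·219 − 31² = 1314 − 961 = 353
S_yy = nΣy² − (Σy)² = 6·1195 − 79² = 7170 − 6241 = 929
r = S_xy / √(S_xx·S_yy) = 545 / √(353·929) = 545 / √327937 = 545 / 572.6578 = 0.9517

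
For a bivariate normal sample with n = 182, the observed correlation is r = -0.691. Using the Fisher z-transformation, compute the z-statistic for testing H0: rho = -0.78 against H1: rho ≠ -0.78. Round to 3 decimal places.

2.616

Fisher z: atanh(-0.691) = -0.849867, atanh(-0.78) = -1.045371
z = (z_r − z_0)·√(n−3) = (-0.849867 − (-1.045371))·√179 = 0.195504 · 13.379088 = 2.616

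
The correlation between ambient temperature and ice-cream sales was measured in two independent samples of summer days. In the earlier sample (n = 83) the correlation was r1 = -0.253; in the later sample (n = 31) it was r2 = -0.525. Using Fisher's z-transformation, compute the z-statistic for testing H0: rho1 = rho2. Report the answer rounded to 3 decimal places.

1.478

z1 = atanh(-0.253) = -0.258615,  z2 = atanh(-0.525) = -0.583217
SE = √(1/(n1−3) + 1/(n2−3)) = √(1/80 + 1/28) = √(0.0125000 + 0.0357143) = √0.0482143 = 0.219578
z = (z1 − z2)/SE = (-0.258615 − (-0.583217)) / 0.219578 = 0.324602 / 0.219578 = 1.478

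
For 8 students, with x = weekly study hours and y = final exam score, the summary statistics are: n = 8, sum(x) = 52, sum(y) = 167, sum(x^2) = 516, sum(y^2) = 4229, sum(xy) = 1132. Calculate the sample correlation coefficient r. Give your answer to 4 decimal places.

Numerator: nΣxy − (Σx)(Σy) = 8·1132 − (52)(167) = 372
Denominator: √[(nΣx²−(Σx)²)(nΣy²−(Σy)²)]
  nΣx²−(Σx)² = 8·516 − 2704 = 1424;  nΣy²−(Σy)² = 8·4229 − 27889 = 5943
  √(1424·5943) = √8462832 = 2909.0947
r = 372 / 2909.0947 = 0.1279

0.1279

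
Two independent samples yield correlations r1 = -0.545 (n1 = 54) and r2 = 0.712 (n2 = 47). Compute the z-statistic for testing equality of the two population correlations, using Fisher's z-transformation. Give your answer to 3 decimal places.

-7.302

z1 = atanh(-0.545) = -0.611241,  z2 = atanh(0.712) = 0.891229
SE = √(1/(n1−3) + 1/(n2−3)) = √(1/51 + 1/44) = √(0.0196078 + 0.0227273) = √0.0423351 = 0.205755
z = (z1 − z2)/SE = (-0.611241 − 0.891229) / 0.205755 = -1.502470 / 0.205755 = -7.302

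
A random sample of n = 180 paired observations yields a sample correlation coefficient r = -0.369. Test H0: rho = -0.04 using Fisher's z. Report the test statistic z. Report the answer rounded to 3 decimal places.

z_r = atanh(-0.369) = -0.387265,  z_0 = atanh(-0.04) = -0.040021
SE = 1/√(n−3) = 1/√177 = 0.075165
z = (z_r − z_0)/SE = (-0.387265 − (-0.040021)) / 0.075165 = -0.347244 / 0.075165 = -4.620

-4.620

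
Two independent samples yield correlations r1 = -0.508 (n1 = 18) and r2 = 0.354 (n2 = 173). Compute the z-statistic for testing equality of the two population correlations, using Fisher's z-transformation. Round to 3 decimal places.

z1 = atanh(-0.508) = -0.560030,  z2 = atanh(0.354) = 0.370009
SE = √(1/(n1−3) + 1/(n2−3)) = √(1/15 + 1/170) = √(0.0666667 + 0.0058824) = √0.0725491 = 0.269349
z = (z1 − z2)/SE = (-0.560030 − 0.370009) / 0.269349 = -0.930039 / 0.269349 = -3.453

-3.453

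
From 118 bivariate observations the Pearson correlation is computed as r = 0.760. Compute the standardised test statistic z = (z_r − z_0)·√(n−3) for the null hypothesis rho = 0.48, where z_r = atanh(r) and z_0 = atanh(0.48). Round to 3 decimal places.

5.075

Fisher z: atanh(0.760) = 0.996215, atanh(0.48) = 0.522984
z = (z_r − z_0)·√(n−3) = (0.996215 − 0.522984)·√115 = 0.473231 · 10.723805 = 5.075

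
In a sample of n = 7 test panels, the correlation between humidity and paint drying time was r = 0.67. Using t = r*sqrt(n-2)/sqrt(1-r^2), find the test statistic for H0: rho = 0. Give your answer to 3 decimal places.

1 − r² = 1 − 0.4489 = 0.5511;  √(1−r²) = 0.742361
√(n−2) = √5 = 2.236068
t = r·√(n−2)/√(1−r²) = 0.67 · 2.236068 / 0.742361 = 2.018

2.018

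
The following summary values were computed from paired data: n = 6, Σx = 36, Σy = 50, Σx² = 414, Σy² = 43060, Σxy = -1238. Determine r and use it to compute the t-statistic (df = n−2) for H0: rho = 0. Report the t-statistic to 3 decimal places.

S_xy = nΣxy − ΣxΣy = 6·(-1238) − 36·50 = -7428 − 1800 = -9228
S_xx = nΣx² − (Σx)² = 6·414 − 36² = 2484 − 1296 = 1188
S_yy = nΣy² − (Σy)² = 6·43060 − 50² = 258360 − 2500 = 255860
r = S_xy / √(S_xx·S_yy) = -9228 / √(1188·255860) = -9228 / √303961680 = -9228 / 17434.4968 = -0.5293
t = r·√(n−2)/√(1−r²) = -0.5293·√4 / √(1−0.280158) = -1.058600 / 0.848435 = -1.248

-1.248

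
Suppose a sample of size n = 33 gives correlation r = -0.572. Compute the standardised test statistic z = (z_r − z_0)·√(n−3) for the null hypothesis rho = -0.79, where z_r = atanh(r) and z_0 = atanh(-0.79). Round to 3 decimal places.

2.306

Fisher z: atanh(-0.572) = -0.650490, atanh(-0.79) = -1.071432
z = (z_r − z_0)·√(n−3) = (-0.650490 − (-1.071432))·√30 = 0.420942 · 5.477226 = 2.306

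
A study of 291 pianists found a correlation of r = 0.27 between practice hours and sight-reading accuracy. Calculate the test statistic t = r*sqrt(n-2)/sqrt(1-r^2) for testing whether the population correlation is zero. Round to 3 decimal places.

t = r·√(n−2) / √(1−r²) with r = 0.27, n = 291
  = 0.27·√289 / √(1 − 0.0729)
  = 0.27·17.000000 / 0.962860
  = 4.590000 / 0.962860 = 4.767

4.767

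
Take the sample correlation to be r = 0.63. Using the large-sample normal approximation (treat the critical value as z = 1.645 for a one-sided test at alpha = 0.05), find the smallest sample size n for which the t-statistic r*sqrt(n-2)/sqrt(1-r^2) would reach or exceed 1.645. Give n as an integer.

Need r·√(n−2)/√(1−r²) ≥ 1.645
√(n−2) ≥ 1.645·√(1−0.3969) / 0.63 = 1.645·0.776595 / 0.63 = 2.0278
n−2 ≥ 4.1120  ⇒  n ≥ 6.1120
Smallest integer n = 7

7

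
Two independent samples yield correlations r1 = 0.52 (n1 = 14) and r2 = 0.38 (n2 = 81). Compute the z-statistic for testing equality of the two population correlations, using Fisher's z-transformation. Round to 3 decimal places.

Fisher z-transforms: z1 = atanh(0.52) = 0.576340, z2 = atanh(0.38) = 0.400060; difference d = 0.176280
Var(d) = 1/11 + 1/78 = 0.0909091 + 0.0128205 = 0.1037296
z = d/√Var(d) = 0.176280 / √0.1037296 = 0.176280 / 0.322071 = 0.547

0.547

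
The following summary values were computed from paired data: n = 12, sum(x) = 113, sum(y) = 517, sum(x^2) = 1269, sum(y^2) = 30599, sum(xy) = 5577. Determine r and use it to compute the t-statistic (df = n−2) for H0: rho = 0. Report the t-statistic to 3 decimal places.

Numerator: nΣxy − (Σx)(Σy) = 12·5577 − (113)(517) = 8503
Denominator: √[(nΣx²−(Σx)²)(nΣy²−(Σy)²)]
  nΣx²−(Σx)² = 12·1269 − 12769 = 2459;  nΣy²−(Σy)² = 12·30599 − 267289 = 99899
  √(2459·99899) = √245651641 = 15673.2779
r = 8503 / 15673.2779 = 0.5425
t = r·√(n−2)/√(1−r²) = 0.5425·√10 / √(1−0.294306) = 1.715536 / 0.840056 = 2.042

2.042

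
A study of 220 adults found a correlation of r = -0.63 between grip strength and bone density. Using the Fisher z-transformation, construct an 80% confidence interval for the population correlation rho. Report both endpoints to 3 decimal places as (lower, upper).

(-0.680, -0.575)

Fisher z: z_r = atanh(r) = ½·ln((1+(-0.63))/(1−(-0.63))) = -0.741416
SE(z) = 1/√(n−3) = 1/√217 = 0.067884
80% ⇒ z* = 1.282; margin = 1.282·0.067884 = 0.087027
CI on z-scale: (-0.828443, -0.654389)
Back-transform: tanh(-0.828443) = -0.679639, tanh(-0.654389) = -0.574617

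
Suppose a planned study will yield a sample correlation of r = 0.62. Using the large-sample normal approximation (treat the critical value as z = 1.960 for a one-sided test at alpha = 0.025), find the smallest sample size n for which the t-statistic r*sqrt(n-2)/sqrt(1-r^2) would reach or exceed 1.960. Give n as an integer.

Need r·√(n−2)/√(1−r²) ≥ 1.960
√(n−2) ≥ 1.960·√(1−0.3844) / 0.62 = 1.960·0.784602 / 0.62 = 2.4804
n−2 ≥ 6.1524  ⇒  n ≥ 8.1524
Smallest integer n = 9

9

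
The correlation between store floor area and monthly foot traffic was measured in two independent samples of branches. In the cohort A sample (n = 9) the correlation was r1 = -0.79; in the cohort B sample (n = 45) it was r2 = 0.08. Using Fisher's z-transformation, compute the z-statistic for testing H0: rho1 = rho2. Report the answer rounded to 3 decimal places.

-2.639

Fisher z-transforms: z1 = atanh(-0.79) = -1.071432, z2 = atanh(0.08) = 0.080171; difference d = -1.151603
Var(d) = 1/6 + 1/42 = 0.1666667 + 0.0238095 = 0.1904762
z = d/√Var(d) = -1.151603 / √0.1904762 = -1.151603 / 0.436436 = -2.639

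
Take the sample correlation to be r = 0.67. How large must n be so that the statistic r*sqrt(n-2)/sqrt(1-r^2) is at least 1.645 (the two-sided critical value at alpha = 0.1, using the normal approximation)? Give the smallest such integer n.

Need r·√(n−2)/√(1−r²) ≥ 1.645
√(n−2) ≥ 1.645·√(1−0.4489) / 0.67 = 1.645·0.742361 / 0.67 = 1.8227
n−2 ≥ 3.3222  ⇒  n ≥ 5.3222
Smallest integer n = 6

6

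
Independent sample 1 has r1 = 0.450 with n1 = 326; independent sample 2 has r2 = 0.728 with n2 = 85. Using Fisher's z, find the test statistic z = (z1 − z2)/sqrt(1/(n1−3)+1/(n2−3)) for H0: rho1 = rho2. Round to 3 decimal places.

-3.556

Fisher z-transforms: z1 = atanh(0.450) = 0.484700, z2 = atanh(0.728) = 0.924459; difference d = -0.439759
Var(d) = 1/323 + 1/82 = 0.0030960 + 0.0121951 = 0.0152911
z = d/√Var(d) = -0.439759 / √0.0152911 = -0.439759 / 0.123657 = -3.556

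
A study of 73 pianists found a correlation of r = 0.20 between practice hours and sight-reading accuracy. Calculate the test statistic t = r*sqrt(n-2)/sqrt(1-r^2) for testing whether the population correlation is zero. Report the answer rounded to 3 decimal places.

t = r·√(n−2) / √(1−r²) with r = 0.20, n = 73
  = 0.20·√71 / √(1 − 0.0400)
  = 0.20·8.426150 / 0.979796
  = 1.685230 / 0.979796 = 1.720

1.720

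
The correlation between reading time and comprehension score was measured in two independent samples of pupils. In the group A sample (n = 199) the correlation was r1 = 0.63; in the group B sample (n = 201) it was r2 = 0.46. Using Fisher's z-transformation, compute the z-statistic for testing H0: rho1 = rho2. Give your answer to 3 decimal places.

2.423

z1 = atanh(0.63) = 0.741416,  z2 = atanh(0.46) = 0.497311
SE = √(1/(n1−3) + 1/(n2−3)) = √(1/196 + 1/198) = √(0.0051020 + 0.0050505) = √0.0101525 = 0.100760
z = (z1 − z2)/SE = (0.741416 − 0.497311) / 0.100760 = 0.244105 / 0.100760 = 2.423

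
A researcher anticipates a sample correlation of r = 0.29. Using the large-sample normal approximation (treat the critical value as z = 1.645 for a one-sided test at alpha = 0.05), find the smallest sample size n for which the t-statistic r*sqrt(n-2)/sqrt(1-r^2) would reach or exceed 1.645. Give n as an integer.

32

Need r·√(n−2)/√(1−r²) ≥ 1.645
√(n−2) ≥ 1.645·√(1−0.0841) / 0.29 = 1.645·0.957027 / 0.29 = 5.4287
n−2 ≥ 29.4708  ⇒  n ≥ 31.4708
Smallest integer n = 32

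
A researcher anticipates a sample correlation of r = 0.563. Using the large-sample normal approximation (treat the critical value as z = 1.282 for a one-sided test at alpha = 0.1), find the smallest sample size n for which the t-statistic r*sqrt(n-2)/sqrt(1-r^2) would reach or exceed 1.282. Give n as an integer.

6

Need r·√(n−2)/√(1−r²) ≥ 1.282
√(n−2) ≥ 1.282·√(1−0.316969) / 0.563 = 1.282·0.826457 / 0.563 = 1.8819
n−2 ≥ 3.5415  ⇒  n ≥ 5.5415
Smallest integer n = 6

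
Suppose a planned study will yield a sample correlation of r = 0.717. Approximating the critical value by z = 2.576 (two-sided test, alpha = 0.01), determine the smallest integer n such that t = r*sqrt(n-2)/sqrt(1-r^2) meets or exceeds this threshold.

r√(n−2)/√(1−r²) ≥ 2.576  ⇔  n−2 ≥ (2.576)²·(1−r²)/r²
(1−r²)/r² = (1−0.514089)/0.514089 = 0.9452
n ≥ 2 + 6.635776·0.9452 = 2 + 6.2721 = 8.2721
⌈8.2721⌉ = 9

9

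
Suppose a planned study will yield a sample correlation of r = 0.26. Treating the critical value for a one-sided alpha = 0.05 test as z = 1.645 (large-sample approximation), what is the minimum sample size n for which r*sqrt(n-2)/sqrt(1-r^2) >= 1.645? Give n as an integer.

40

Need r·√(n−2)/√(1−r²) ≥ 1.645
√(n−2) ≥ 1.645·√(1−0.0676) / 0.26 = 1.645·0.965609 / 0.26 = 6.1093
n−2 ≥ 37.3235  ⇒  n ≥ 39.3235
Smallest integer n = 40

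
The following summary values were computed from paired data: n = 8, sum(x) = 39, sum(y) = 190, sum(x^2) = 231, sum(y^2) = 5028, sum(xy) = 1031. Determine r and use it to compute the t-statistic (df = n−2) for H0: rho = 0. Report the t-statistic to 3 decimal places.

S_xy = nΣxy − ΣxΣy = 8·1031 − 39·190 = 8248 − 7410 = 838
S_xx = nΣx² − (Σx)² = 8·231 − 39² = 1848 − 1521 = 327
S_yy = nΣy² − (Σy)² = 8·5028 − 190² = 40224 − 36100 = 4124
r = S_xy / √(S_xx·S_yy) = 838 / √(327·4124) = 838 / √1348548 = 838 / 1161.2700 = 0.7216
t = r·√(n−2)/√(1−r²) = 0.7216·√6 / √(1−0.520707) = 1.767552 / 0.692310 = 2.553

2.553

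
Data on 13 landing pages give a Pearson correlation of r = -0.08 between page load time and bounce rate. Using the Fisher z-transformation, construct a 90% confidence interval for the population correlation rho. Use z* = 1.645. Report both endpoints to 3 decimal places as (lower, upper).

z_r = atanh(-0.08) = -0.080171;  SE = 1/√(n−3) = 1/√10 = 0.316228
z-limits: -0.080171 ± 1.645·0.316228 = -0.080171 ± 0.520195 = [-0.600366, 0.440024]
ρ-limits: (tanh -0.600366, tanh 0.440024) = (-0.537, 0.414)

(-0.537, 0.414)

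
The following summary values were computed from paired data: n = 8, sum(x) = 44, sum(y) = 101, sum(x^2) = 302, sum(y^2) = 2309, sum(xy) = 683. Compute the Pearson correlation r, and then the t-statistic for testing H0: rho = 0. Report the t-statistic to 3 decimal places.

1.460

Numerator: nΣxy − (Σx)(Σy) = 8·683 − (44)(101) = 1020
Denominator: √[(nΣx²−(Σx)²)(nΣy²−(Σy)²)]
  nΣx²−(Σx)² = 8·302 − 1936 = 480;  nΣy²−(Σy)² = 8·2309 − 10201 = 8271
  √(480·8271) = √3970080 = 1992.5060
r = 1020 / 1992.5060 = 0.5119
t = r·√(n−2)/√(1−r²) = 0.5119·√6 / √(1−0.262042) = 1.253894 / 0.859045 = 1.460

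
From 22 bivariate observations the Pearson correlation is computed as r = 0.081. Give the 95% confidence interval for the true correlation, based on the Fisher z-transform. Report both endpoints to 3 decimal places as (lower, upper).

Fisher z: z_r = atanh(r) = ½·ln((1+0.081)/(1−0.081)) = 0.081178
SE(z) = 1/√(n−3) = 1/√19 = 0.229416
95% ⇒ z* = 1.960; margin = 1.960·0.229416 = 0.449655
CI on z-scale: (-0.368477, 0.530833)
Back-transform: tanh(-0.368477) = -0.352659, tanh(0.530833) = 0.486018

(-0.353, 0.486)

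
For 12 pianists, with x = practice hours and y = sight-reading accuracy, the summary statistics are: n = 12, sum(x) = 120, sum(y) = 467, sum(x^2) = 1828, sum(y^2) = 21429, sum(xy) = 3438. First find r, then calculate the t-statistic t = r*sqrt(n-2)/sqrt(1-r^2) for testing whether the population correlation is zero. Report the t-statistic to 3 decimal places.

S_xy = nΣxy − ΣxΣy = 12·3438 − 120·467 = 41256 − 56040 = -14784
S_xx = nΣx² − (Σx)² = 12·1828 − 120² = 21936 − 14400 = 7536
S_yy = nΣy² − (Σy)² = 12·21429 − 467² = 257148 − 218089 = 39059
r = S_xy / √(S_xx·S_yy) = -14784 / √(7536·39059) = -14784 / √294348624 = -14784 / 17156.5913 = -0.8617
t = r·√(n−2)/√(1−r²) = -0.8617·√10 / √(1−0.742527) = -2.724935 / 0.507418 = -5.370

-5.370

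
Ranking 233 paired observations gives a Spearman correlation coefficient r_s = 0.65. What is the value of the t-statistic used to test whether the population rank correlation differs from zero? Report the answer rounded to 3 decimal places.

13.000

1 − r_s² = 1 − 0.4225 = 0.5775;  √(1−r_s²) = 0.759934
√(n−2) = √231 = 15.198684
t = r_s·√(n−2)/√(1−r_s²) = 0.65 · 15.198684 / 0.759934 = 13.000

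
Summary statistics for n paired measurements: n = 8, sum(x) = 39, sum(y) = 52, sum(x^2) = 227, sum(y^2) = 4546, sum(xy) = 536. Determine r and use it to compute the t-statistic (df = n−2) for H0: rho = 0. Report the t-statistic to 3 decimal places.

2.521

S_xy = nΣxy − ΣxΣy = 8·536 − 39·52 = 4288 − 2028 = 2260
S_xx = nΣx² − (Σx)² = 8·227 − 39² = 1816 − 1521 = 295
S_yy = nΣy² − (Σy)² = 8·4546 − 52² = 36368 − 2704 = 33664
r = S_xy / √(S_xx·S_yy) = 2260 / √(295·33664) = 2260 / √9930880 = 2260 / 3151.3299 = 0.7172
t = r·√(n−2)/√(1−r²) = 0.7172·√6 / √(1−0.514376) = 1.756774 / 0.696867 = 2.521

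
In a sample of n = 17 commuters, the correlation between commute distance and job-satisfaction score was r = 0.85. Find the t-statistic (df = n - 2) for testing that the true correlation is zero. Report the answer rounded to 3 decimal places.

t = r·√(n−2) / √(1−r²) with r = 0.85, n = 17
  = 0.85·√15 / √(1 − 0.7225)
  = 0.85·3.872983 / 0.526783
  = 3.292036 / 0.526783 = 6.249

6.249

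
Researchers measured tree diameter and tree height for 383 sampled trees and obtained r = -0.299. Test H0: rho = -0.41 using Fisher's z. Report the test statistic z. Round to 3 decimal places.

z_r = atanh(-0.299) = -0.308421,  z_0 = atanh(-0.41) = -0.435611
SE = 1/√(n−3) = 1/√380 = 0.051299
z = (z_r − z_0)/SE = (-0.308421 − (-0.435611)) / 0.051299 = 0.127190 / 0.051299 = 2.479

2.479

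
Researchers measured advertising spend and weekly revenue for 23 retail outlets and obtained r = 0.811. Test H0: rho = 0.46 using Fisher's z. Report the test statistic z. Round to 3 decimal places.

2.829

Fisher z: atanh(0.811) = 1.129944, atanh(0.46) = 0.497311
z = (z_r − z_0)·√(n−3) = (1.129944 − 0.497311)·√20 = 0.632633 · 4.472136 = 2.829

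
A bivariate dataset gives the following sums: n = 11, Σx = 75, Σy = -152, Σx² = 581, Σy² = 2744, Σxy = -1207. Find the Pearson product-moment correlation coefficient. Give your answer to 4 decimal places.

S_xy = nΣxy − ΣxΣy = 11·(-1207) − 75·(-152) = -13277 − (-11400) = -1877
S_xx = nΣx² − (Σx)² = 11·581 − 75² = 6391 − 5625 = 766
S_yy = nΣy² − (Σy)² = 11·2744 − (-152)² = 30184 − 23104 = 7080
r = S_xy / √(S_xx·S_yy) = -1877 / √(766·7080) = -1877 / √5423280 = -1877 / 2328.7937 = -0.8060

-0.8060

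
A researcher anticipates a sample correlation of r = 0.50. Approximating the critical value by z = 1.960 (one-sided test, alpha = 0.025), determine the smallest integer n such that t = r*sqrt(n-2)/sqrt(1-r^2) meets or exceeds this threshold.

Need r·√(n−2)/√(1−r²) ≥ 1.960
√(n−2) ≥ 1.960·√(1−0.2500) / 0.50 = 1.960·0.866025 / 0.50 = 3.3948
n−2 ≥ 11.5247  ⇒  n ≥ 13.5247
Smallest integer n = 14

14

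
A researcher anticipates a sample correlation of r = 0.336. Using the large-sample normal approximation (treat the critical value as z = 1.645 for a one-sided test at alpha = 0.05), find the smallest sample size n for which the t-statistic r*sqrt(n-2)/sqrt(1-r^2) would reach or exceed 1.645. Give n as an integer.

Need r·√(n−2)/√(1−r²) ≥ 1.645
√(n−2) ≥ 1.645·√(1−0.112896) / 0.336 = 1.645·0.941862 / 0.336 = 4.6112
n−2 ≥ 21.2632  ⇒  n ≥ 23.2632
Smallest integer n = 24

24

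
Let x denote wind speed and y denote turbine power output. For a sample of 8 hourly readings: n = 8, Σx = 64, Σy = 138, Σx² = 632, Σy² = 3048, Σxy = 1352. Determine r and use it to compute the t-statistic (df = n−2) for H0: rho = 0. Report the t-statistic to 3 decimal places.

4.455

Numerator: nΣxy − (Σx)(Σy) = 8·1352 − (64)(138) = 1984
Denominator: √[(nΣx²−(Σx)²)(nΣy²−(Σy)²)]
  nΣx²−(Σx)² = 8·632 − 4096 = 960;  nΣy²−(Σy)² = 8·3048 − 19044 = 5340
  √(960·5340) = √5126400 = 2264.1555
r = 1984 / 2264.1555 = 0.8763
t = r·√(n−2)/√(1−r²) = 0.8763·√6 / √(1−0.767902) = 2.146488 / 0.481766 = 4.455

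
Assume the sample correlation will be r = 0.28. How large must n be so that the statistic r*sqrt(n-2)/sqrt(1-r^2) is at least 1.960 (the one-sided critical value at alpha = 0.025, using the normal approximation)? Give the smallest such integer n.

48

Need r·√(n−2)/√(1−r²) ≥ 1.960
√(n−2) ≥ 1.960·√(1−0.0784) / 0.28 = 1.960·0.960000 / 0.28 = 6.7200
n−2 ≥ 45.1584  ⇒  n ≥ 47.1584
Smallest integer n = 48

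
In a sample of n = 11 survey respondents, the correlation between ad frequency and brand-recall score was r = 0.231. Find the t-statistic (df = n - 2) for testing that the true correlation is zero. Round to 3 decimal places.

0.712

t = r·√(n−2) / √(1−r²) with r = 0.231, n = 11
  = 0.231·√9 / √(1 − 0.053361)
  = 0.231·3.000000 / 0.972954
  = 0.693000 / 0.972954 = 0.712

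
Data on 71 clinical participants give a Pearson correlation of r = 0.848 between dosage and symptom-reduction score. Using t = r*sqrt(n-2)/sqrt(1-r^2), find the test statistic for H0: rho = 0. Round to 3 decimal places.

1 − r² = 1 − 0.719104 = 0.280896;  √(1−r²) = 0.529996
√(n−2) = √69 = 8.306624
t = r·√(n−2)/√(1−r²) = 0.848 · 8.306624 / 0.529996 = 13.291

13.291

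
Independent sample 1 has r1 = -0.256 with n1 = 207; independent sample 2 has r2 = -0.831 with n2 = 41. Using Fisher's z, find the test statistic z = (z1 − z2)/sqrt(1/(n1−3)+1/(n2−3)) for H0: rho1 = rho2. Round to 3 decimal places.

5.261

z1 = atanh(-0.256) = -0.261823,  z2 = atanh(-0.831) = -1.191359
SE = √(1/(n1−3) + 1/(n2−3)) = √(1/204 + 1/38) = √(0.0049020 + 0.0263158) = √0.0312178 = 0.176686
z = (z1 − z2)/SE = (-0.261823 − (-1.191359)) / 0.176686 = 0.929536 / 0.176686 = 5.261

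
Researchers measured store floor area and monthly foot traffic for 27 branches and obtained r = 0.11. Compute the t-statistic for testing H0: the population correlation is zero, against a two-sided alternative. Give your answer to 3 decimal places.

0.553

t = r·√(n−2) / √(1−r²) with r = 0.11, n = 27
  = 0.11·√25 / √(1 − 0.0121)
  = 0.11·5.000000 / 0.993932
  = 0.550000 / 0.993932 = 0.553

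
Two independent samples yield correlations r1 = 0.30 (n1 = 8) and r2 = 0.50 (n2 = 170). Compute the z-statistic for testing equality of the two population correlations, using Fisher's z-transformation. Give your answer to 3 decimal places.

-0.528

Fisher z-transforms: z1 = atanh(0.30) = 0.309520, z2 = atanh(0.50) = 0.549306; difference d = -0.239786
Var(d) = 1/5 + 1/167 = 0.2000000 + 0.0059880 = 0.2059880
z = d/√Var(d) = -0.239786 / √0.2059880 = -0.239786 / 0.453859 = -0.528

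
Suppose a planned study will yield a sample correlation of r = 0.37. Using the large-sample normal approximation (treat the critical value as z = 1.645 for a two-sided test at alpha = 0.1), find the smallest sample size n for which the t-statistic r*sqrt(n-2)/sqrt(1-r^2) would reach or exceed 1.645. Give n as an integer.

r√(n−2)/√(1−r²) ≥ 1.645  ⇔  n−2 ≥ (1.645)²·(1−r²)/r²
(1−r²)/r² = (1−0.1369)/0.1369 = 6.3046
n ≥ 2 + 2.706025·6.3046 = 2 + 17.0604 = 19.0604
⌈19.0604⌉ = 20

20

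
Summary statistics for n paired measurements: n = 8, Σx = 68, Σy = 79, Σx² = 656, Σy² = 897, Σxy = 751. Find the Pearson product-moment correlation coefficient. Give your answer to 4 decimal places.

Numerator: nΣxy − (Σx)(Σy) = 8·751 − (68)(79) = 636
Denominator: √[(nΣx²−(Σx)²)(nΣy²−(Σy)²)]
  nΣx²−(Σx)² = 8·656 − 4624 = 624;  nΣy²−(Σy)² = 8·897 − 6241 = 935
  √(624·935) = √583440 = 763.8324
r = 636 / 763.8324 = 0.8326

0.8326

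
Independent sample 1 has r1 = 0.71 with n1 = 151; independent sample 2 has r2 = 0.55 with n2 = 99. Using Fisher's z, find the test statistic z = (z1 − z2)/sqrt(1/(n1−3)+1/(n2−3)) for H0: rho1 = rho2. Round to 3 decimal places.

z1 = atanh(0.71) = 0.887184,  z2 = atanh(0.55) = 0.618381
SE = √(1/(n1−3) + 1/(n2−3)) = √(1/148 + 1/96) = √(0.0067568 + 0.0104167) = √0.0171735 = 0.131048
z = (z1 − z2)/SE = (0.887184 − 0.618381) / 0.131048 = 0.268803 / 0.131048 = 2.051

2.051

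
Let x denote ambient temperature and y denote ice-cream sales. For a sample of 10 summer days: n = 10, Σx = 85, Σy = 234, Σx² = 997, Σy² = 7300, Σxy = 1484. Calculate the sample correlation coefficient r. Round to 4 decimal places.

-0.7136

S_xy = nΣxy − ΣxΣy = 10·1484 − 85·234 = 14840 − 19890 = -5050
S_xx = nΣx² − (Σx)² = 10·997 − 85² = 9970 − 7225 = 2745
S_yy = nΣy² − (Σy)² = 10·7300 − 234² = 73000 − 54756 = 18244
r = S_xy / √(S_xx·S_yy) = -5050 / √(2745·18244) = -5050 / √50079780 = -5050 / 7076.7069 = -0.7136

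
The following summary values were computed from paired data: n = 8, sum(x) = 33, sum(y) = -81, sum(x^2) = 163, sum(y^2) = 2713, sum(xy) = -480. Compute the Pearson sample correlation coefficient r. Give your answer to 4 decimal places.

-0.6468

S_xy = nΣxy − ΣxΣy = 8·(-480) − 33·(-81) = -3840 − (-2673) = -1167
S_xx = nΣx² − (Σx)² = 8·163 − 33² = 1304 − 1089 = 215
S_yy = nΣy² − (Σy)² = 8·2713 − (-81)² = 21704 − 6561 = 15143
r = S_xy / √(S_xx·S_yy) = -1167 / √(215·15143) = -1167 / √3255745 = -1167 / 1804.3683 = -0.6468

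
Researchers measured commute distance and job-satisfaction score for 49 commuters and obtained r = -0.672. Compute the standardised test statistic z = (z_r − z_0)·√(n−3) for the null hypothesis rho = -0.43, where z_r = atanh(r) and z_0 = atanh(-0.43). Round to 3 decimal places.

z_r = atanh(-0.672) = -0.814381,  z_0 = atanh(-0.43) = -0.459897
SE = 1/√(n−3) = 1/√46 = 0.147442
z = (z_r − z_0)/SE = (-0.814381 − (-0.459897)) / 0.147442 = -0.354484 / 0.147442 = -2.404

-2.404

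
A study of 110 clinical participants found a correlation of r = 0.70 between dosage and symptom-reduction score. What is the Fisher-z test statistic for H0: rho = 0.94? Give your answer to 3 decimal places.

-9.007

Fisher z: atanh(0.70) = 0.867301, atanh(0.94) = 1.738049
z = (z_r − z_0)·√(n−3) = (0.867301 − 1.738049)·√107 = -0.870748 · 10.344080 = -9.007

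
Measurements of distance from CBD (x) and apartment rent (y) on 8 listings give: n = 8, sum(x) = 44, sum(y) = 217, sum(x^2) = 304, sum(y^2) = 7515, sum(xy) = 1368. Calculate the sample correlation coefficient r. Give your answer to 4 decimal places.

0.5491

Numerator: nΣxy − (Σx)(Σy) = 8·1368 − (44)(217) = 1396
Denominator: √[(nΣx²−(Σx)²)(nΣy²−(Σy)²)]
  nΣx²−(Σx)² = 8·304 − 1936 = 496;  nΣy²−(Σy)² = 8·7515 − 47089 = 13031
  √(496·13031) = √6463376 = 2542.3171
r = 1396 / 2542.3171 = 0.5491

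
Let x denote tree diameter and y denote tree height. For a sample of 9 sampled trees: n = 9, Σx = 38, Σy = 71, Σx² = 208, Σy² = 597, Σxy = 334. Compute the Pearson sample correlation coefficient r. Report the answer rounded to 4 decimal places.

S_xy = nΣxy − ΣxΣy = 9·334 − 38·71 = 3006 − 2698 = 308
S_xx = nΣx² − (Σx)² = 9·208 − 38² = 1872 − 1444 = 428
S_yy = nΣy² − (Σy)² = 9·597 − 71² = 5373 − 5041 = 332
r = S_xy / √(S_xx·S_yy) = 308 / √(428·332) = 308 / √142096 = 308 / 376.9562 = 0.8171

0.8171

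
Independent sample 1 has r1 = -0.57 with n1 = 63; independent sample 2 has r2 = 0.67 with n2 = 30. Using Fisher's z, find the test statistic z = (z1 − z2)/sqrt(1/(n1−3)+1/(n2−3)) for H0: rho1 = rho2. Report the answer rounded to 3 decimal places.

z1 = atanh(-0.57) = -0.647523,  z2 = atanh(0.67) = 0.810743
SE = √(1/(n1−3) + 1/(n2−3)) = √(1/60 + 1/27) = √(0.0166667 + 0.0370370) = √0.0537037 = 0.231741
z = (z1 − z2)/SE = (-0.647523 − 0.810743) / 0.231741 = -1.458266 / 0.231741 = -6.293

-6.293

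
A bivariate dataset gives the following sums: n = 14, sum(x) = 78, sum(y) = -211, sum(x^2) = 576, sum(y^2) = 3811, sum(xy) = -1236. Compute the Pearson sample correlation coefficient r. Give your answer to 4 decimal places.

-0.2023

Numerator: nΣxy − (Σx)(Σy) = 14·(-1236) − (78)(-211) = -846
Denominator: √[(nΣx²−(Σx)²)(nΣy²−(Σy)²)]
  nΣx²−(Σx)² = 14·576 − 6084 = 1980;  nΣy²−(Σy)² = 14·3811 − 44521 = 8833
  √(1980·8833) = √17489340 = 4182.0258
r = -846 / 4182.0258 = -0.2023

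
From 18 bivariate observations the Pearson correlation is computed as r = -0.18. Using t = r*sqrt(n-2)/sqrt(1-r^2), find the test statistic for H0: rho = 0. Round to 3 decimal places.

1 − r² = 1 − 0.0324 = 0.9676;  √(1−r²) = 0.983667
√(n−2) = √16 = 4.000000
t = r·√(n−2)/√(1−r²) = -0.18 · 4.000000 / 0.983667 = -0.732

-0.732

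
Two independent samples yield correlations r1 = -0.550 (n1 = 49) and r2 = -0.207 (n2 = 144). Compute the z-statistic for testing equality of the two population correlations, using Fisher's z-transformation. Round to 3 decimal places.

z1 = atanh(-0.550) = -0.618381,  z2 = atanh(-0.207) = -0.210035
SE = √(1/(n1−3) + 1/(n2−3)) = √(1/46 + 1/141) = √(0.0217391 + 0.0070922) = √0.0288313 = 0.169798
z = (z1 − z2)/SE = (-0.618381 − (-0.210035)) / 0.169798 = -0.408346 / 0.169798 = -2.405

-2.405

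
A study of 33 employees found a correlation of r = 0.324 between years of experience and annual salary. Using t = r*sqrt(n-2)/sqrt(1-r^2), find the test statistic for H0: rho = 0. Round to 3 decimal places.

1 − r² = 1 − 0.104976 = 0.895024;  √(1−r²) = 0.946057
√(n−2) = √31 = 5.567764
t = r·√(n−2)/√(1−r²) = 0.324 · 5.567764 / 0.946057 = 1.907

1.907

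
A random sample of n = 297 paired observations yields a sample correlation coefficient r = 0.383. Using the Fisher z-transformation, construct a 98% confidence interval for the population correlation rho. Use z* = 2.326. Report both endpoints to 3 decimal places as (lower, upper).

z_r = atanh(0.383) = 0.403571;  SE = 1/√(n−3) = 1/√294 = 0.058321
z-limits: 0.403571 ± 2.326·0.058321 = 0.403571 ± 0.135655 = [0.267916, 0.539226]
ρ-limits: (tanh 0.267916, tanh 0.539226) = (0.262, 0.492)

(0.262, 0.492)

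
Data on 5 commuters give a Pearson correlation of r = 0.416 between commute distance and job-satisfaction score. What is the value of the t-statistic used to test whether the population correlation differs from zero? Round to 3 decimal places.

0.792

1 − r² = 1 − 0.173056 = 0.826944;  √(1−r²) = 0.909365
√(n−2) = √3 = 1.732051
t = r·√(n−2)/√(1−r²) = 0.416 · 1.732051 / 0.909365 = 0.792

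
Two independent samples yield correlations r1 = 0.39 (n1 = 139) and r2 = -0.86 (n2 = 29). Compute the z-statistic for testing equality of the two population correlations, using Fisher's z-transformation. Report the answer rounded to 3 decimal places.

Fisher z-transforms: z1 = atanh(0.39) = 0.411800, z2 = atanh(-0.86) = -1.293345; difference d = 1.705145
Var(d) = 1/136 + 1/26 = 0.0073529 + 0.0384615 = 0.0458144
z = d/√Var(d) = 1.705145 / √0.0458144 = 1.705145 / 0.214043 = 7.966

7.966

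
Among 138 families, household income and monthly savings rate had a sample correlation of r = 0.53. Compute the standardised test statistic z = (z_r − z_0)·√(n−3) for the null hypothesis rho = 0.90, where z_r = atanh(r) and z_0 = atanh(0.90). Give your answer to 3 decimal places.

z_r = atanh(0.53) = 0.590145,  z_0 = atanh(0.90) = 1.472219
SE = 1/√(n−3) = 1/√135 = 0.086066
z = (z_r − z_0)/SE = (0.590145 − 1.472219) / 0.086066 = -0.882074 / 0.086066 = -10.249

-10.249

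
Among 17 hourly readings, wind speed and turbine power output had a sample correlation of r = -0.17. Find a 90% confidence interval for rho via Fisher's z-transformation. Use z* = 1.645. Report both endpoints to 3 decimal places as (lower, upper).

z_r = atanh(-0.17) = -0.171667;  SE = 1/√(n−3) = 1/√14 = 0.267261
z-limits: -0.171667 ± 1.645·0.267261 = -0.171667 ± 0.439644 = [-0.611311, 0.267977]
ρ-limits: (tanh -0.611311, tanh 0.267977) = (-0.545, 0.262)

(-0.545, 0.262)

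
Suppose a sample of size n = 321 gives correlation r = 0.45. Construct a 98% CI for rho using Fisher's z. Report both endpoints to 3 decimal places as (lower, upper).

(0.340, 0.548)

Fisher z: z_r = atanh(r) = ½·ln((1+0.45)/(1−0.45)) = 0.484700
SE(z) = 1/√(n−3) = 1/√318 = 0.056077
98% ⇒ z* = 2.326; margin = 2.326·0.056077 = 0.130435
CI on z-scale: (0.354265, 0.615135)
Back-transform: tanh(0.354265) = 0.340153, tanh(0.615135) = 0.547732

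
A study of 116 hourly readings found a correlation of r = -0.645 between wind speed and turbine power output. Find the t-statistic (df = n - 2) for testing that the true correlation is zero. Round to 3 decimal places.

1 − r² = 1 − 0.416025 = 0.583975;  √(1−r²) = 0.764183
√(n−2) = √114 = 10.677078
t = r·√(n−2)/√(1−r²) = -0.645 · 10.677078 / 0.764183 = -9.012

-9.012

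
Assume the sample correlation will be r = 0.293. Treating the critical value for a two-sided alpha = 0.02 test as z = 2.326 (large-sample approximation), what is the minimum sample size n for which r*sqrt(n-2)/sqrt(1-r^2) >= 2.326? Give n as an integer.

r√(n−2)/√(1−r²) ≥ 2.326  ⇔  n−2 ≥ (2.326)²·(1−r²)/r²
(1−r²)/r² = (1−0.085849)/0.085849 = 10.6484
n ≥ 2 + 5.410276·10.6484 = 2 + 57.6108 = 59.6108
⌈59.6108⌉ = 60

60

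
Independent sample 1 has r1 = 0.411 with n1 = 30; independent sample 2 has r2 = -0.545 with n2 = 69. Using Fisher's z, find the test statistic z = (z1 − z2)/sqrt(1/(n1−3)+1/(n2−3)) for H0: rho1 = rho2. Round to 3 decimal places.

z1 = atanh(0.411) = 0.436814,  z2 = atanh(-0.545) = -0.611241
SE = √(1/(n1−3) + 1/(n2−3)) = √(1/27 + 1/66) = √(0.0370370 + 0.0151515) = √0.0521885 = 0.228448
z = (z1 − z2)/SE = (0.436814 − (-0.611241)) / 0.228448 = 1.048055 / 0.228448 = 4.588

4.588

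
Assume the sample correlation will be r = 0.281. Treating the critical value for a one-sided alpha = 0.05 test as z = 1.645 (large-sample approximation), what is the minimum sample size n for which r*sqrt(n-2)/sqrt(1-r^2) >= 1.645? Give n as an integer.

Need r·√(n−2)/√(1−r²) ≥ 1.645
√(n−2) ≥ 1.645·√(1−0.078961) / 0.281 = 1.645·0.959708 / 0.281 = 5.6182
n−2 ≥ 31.5642  ⇒  n ≥ 33.5642
Smallest integer n = 34

34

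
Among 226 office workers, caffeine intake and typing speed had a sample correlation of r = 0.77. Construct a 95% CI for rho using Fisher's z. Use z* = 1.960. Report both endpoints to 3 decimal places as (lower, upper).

z_r = atanh(0.77) = 1.020328;  SE = 1/√(n−3) = 1/√223 = 0.066965
z-limits: 1.020328 ± 1.960·0.066965 = 1.020328 ± 0.131251 = [0.889077, 1.151579]
ρ-limits: (tanh 0.889077, tanh 1.151579) = (0.711, 0.818)

(0.711, 0.818)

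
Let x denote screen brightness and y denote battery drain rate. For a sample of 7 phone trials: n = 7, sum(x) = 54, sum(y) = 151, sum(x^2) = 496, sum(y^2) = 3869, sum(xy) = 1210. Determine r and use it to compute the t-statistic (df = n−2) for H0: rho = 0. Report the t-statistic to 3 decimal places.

Numerator: nΣxy − (Σx)(Σy) = 7·1210 − (54)(151) = 316
Denominator: √[(nΣx²−(Σx)²)(nΣy²−(Σy)²)]
  nΣx²−(Σx)² = 7·496 − 2916 = 556;  nΣy²−(Σy)² = 7·3869 − 22801 = 4282
  √(556·4282) = √2380792 = 1542.9815
r = 316 / 1542.9815 = 0.2048
t = r·√(n−2)/√(1−r²) = 0.2048·√5 / √(1−0.041943) = 0.457947 / 0.978804 = 0.468

0.468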